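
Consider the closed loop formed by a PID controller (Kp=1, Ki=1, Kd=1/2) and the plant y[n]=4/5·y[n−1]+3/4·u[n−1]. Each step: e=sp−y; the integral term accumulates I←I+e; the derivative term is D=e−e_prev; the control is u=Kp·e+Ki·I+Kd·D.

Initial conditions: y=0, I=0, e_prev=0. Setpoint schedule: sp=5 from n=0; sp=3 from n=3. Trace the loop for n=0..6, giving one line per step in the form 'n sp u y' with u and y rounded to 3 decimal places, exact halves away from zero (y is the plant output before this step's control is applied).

(exact arithmetic carried between steps; '≈' marks a value shown rounded to 6 d.p. or computed from one; I and e_prev carry over from the previous line; the table rounds u and y to 3 d.p., halves away from zero)
n=0: y=0, sp=5, e=sp−y=5; I=5, D=e−e_prev=5; u=1·5+1·5+1/2·5=12.5; next y=4/5·0+3/4·12.5=9.375
n=1: y=9.375, sp=5, e=sp−y=-4.375; I=0.625, D=e−e_prev=-9.375; u=1·(-4.375)+1·0.625+1/2·(-9.375)=-8.4375; next y=4/5·9.375+3/4·(-8.4375)=1.171875
n=2: y=1.171875, sp=5, e=sp−y=3.828125; I=4.453125, D=e−e_prev=8.203125; u=1·3.828125+1·4.453125+1/2·8.203125≈12.382813; next y=4/5·1.171875+3/4·12.382813≈10.224609
n=3: y≈10.224609, sp=3, e=sp−y≈-7.224609; I≈-2.771484, D=e−e_prev≈-11.052734; u=1·(-7.224609)+1·(-2.771484)+1/2·(-11.052734)≈-15.522461; next y=4/5·10.224609+3/4·(-15.522461)≈-3.462158
n=4: y≈-3.462158, sp=3, e=sp−y≈6.462158; I≈3.690674, D=e−e_prev≈13.686768; u=1·6.462158+1·3.690674+1/2·13.686768≈16.996216; next y=4/5·(-3.462158)+3/4·16.996216≈9.977435
n=5: y≈9.977435, sp=3, e=sp−y≈-6.977435; I≈-3.286761, D=e−e_prev≈-13.439594; u=1·(-6.977435)+1·(-3.286761)+1/2·(-13.439594)≈-16.983994; next y=4/5·9.977435+3/4·(-16.983994)≈-4.756047
n=6: y≈-4.756047, sp=3, e=sp−y≈7.756047; I≈4.469285, D=e−e_prev≈14.733482; u=1·7.756047+1·4.469285+1/2·14.733482≈19.592073; next y=4/5·(-4.756047)+3/4·19.592073≈10.889218

0 5 12.500 0.000
1 5 -8.438 9.375
2 5 12.383 1.172
3 3 -15.522 10.225
4 3 16.996 -3.462
5 3 -16.984 9.977
6 3 19.592 -4.756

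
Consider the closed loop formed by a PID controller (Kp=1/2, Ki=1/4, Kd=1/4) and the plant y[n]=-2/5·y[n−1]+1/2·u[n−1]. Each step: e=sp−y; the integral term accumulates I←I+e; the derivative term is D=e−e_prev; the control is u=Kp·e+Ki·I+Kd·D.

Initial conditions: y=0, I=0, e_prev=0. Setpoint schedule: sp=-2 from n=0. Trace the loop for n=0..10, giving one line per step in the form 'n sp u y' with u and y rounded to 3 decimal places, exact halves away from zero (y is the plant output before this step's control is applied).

0 -2 -2.000 0.000
1 -2 -1.000 -1.000
2 -2 -2.400 -0.100
3 -2 -1.590 -1.160
4 -2 -2.894 -0.331
5 -2 -2.120 -1.315
6 -2 -3.318 -0.534
7 -2 -2.578 -1.445
8 -2 -3.679 -0.711
9 -2 -2.974 -1.555
10 -2 -3.986 -0.865

(exact arithmetic carried between steps; '≈' marks a value shown rounded to 6 d.p. or computed from one; I and e_prev carry over from the previous line; the table rounds u and y to 3 d.p., halves away from zero)
n=0: y=0, sp=-2, e=sp−y=-2; I=-2, D=e−e_prev=-2; u=1/2·(-2)+1/4·(-2)+1/4·(-2)=-2; next y=-2/5·0+1/2·(-2)=-1
n=1: y=-1, sp=-2, e=sp−y=-1; I=-3, D=e−e_prev=1; u=1/2·(-1)+1/4·(-3)+1/4·1=-1; next y=-2/5·(-1)+1/2·(-1)=-0.1
n=2: y=-0.1, sp=-2, e=sp−y=-1.9; I=-4.9, D=e−e_prev=-0.9; u=1/2·(-1.9)+1/4·(-4.9)+1/4·(-0.9)=-2.4; next y=-2/5·(-0.1)+1/2·(-2.4)=-1.16
n=3: y=-1.16, sp=-2, e=sp−y=-0.84; I=-5.74, D=e−e_prev=1.06; u=1/2·(-0.84)+1/4·(-5.74)+1/4·1.06=-1.59; next y=-2/5·(-1.16)+1/2·(-1.59)=-0.331
n=4: y=-0.331, sp=-2, e=sp−y=-1.669; I=-7.409, D=e−e_prev=-0.829; u=1/2·(-1.669)+1/4·(-7.409)+1/4·(-0.829)=-2.894; next y=-2/5·(-0.331)+1/2·(-2.894)=-1.3146
n=5: y=-1.3146, sp=-2, e=sp−y=-0.6854; I=-8.0944, D=e−e_prev=0.9836; u=1/2·(-0.6854)+1/4·(-8.0944)+1/4·0.9836=-2.1204; next y=-2/5·(-1.3146)+1/2·(-2.1204)=-0.53436
n=6: y=-0.53436, sp=-2, e=sp−y=-1.46564; I=-9.56004, D=e−e_prev=-0.78024; u=1/2·(-1.46564)+1/4·(-9.56004)+1/4·(-0.78024)=-3.31789; next y=-2/5·(-0.53436)+1/2·(-3.31789)=-1.445201
n=7: y=-1.445201, sp=-2, e=sp−y=-0.554799; I=-10.114839, D=e−e_prev=0.910841; u=1/2·(-0.554799)+1/4·(-10.114839)+1/4·0.910841=-2.578399; next y=-2/5·(-1.445201)+1/2·(-2.578399)≈-0.711119
n=8: y≈-0.711119, sp=-2, e=sp−y≈-1.288881; I≈-11.403720, D=e−e_prev≈-0.734082; u=1/2·(-1.288881)+1/4·(-11.403720)+1/4·(-0.734082)≈-3.678891; next y=-2/5·(-0.711119)+1/2·(-3.678891)≈-1.554998
n=9: y≈-1.554998, sp=-2, e=sp−y≈-0.445002; I≈-11.848722, D=e−e_prev≈0.843879; u=1/2·(-0.445002)+1/4·(-11.848722)+1/4·0.843879≈-2.973712; next y=-2/5·(-1.554998)+1/2·(-2.973712)≈-0.864857
n=10: y≈-0.864857, sp=-2, e=sp−y≈-1.135143; I≈-12.983865, D=e−e_prev≈-0.690141; u=1/2·(-1.135143)+1/4·(-12.983865)+1/4·(-0.690141)≈-3.986073; next y=-2/5·(-0.864857)+1/2·(-3.986073)≈-1.647094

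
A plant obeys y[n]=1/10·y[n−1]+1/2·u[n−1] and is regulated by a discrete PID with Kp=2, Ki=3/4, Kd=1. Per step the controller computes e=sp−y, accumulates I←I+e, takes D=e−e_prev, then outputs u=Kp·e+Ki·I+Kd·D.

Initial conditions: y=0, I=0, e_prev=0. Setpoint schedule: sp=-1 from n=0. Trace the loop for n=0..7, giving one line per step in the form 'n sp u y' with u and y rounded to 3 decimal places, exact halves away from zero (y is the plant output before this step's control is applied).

0 -1 -3.750 0.000
1 -1 3.531 -1.875
2 -1 -10.637 1.578
3 -1 16.153 -5.161
4 -1 -35.169 7.560
5 -1 62.590 -16.828
6 -1 -124.079 29.612
7 -1 231.991 -59.078

(exact arithmetic carried between steps; '≈' marks a value shown rounded to 6 d.p. or computed from one; I and e_prev carry over from the previous line; the table rounds u and y to 3 d.p., halves away from zero)
n=0: y=0, sp=-1, e=sp−y=-1; I=-1, D=e−e_prev=-1; u=2·(-1)+3/4·(-1)+1·(-1)=-3.75; next y=1/10·0+1/2·(-3.75)=-1.875
n=1: y=-1.875, sp=-1, e=sp−y=0.875; I=-0.125, D=e−e_prev=1.875; u=2·0.875+3/4·(-0.125)+1·1.875=3.53125; next y=1/10·(-1.875)+1/2·3.53125=1.578125
n=2: y=1.578125, sp=-1, e=sp−y=-2.578125; I=-2.703125, D=e−e_prev=-3.453125; u=2·(-2.578125)+3/4·(-2.703125)+1·(-3.453125)≈-10.636719; next y=1/10·1.578125+1/2·(-10.636719)≈-5.160547
n=3: y≈-5.160547, sp=-1, e=sp−y≈4.160547; I≈1.457422, D=e−e_prev≈6.738672; u=2·4.160547+3/4·1.457422+1·6.738672≈16.152832; next y=1/10·(-5.160547)+1/2·16.152832≈7.560361
n=4: y≈7.560361, sp=-1, e=sp−y≈-8.560361; I≈-7.102939, D=e−e_prev≈-12.720908; u=2·(-8.560361)+3/4·(-7.102939)+1·(-12.720908)≈-35.168835; next y=1/10·7.560361+1/2·(-35.168835)≈-16.828382
n=5: y≈-16.828382, sp=-1, e=sp−y≈15.828382; I≈8.725442, D=e−e_prev≈24.388743; u=2·15.828382+3/4·8.725442+1·24.388743≈62.589588; next y=1/10·(-16.828382)+1/2·62.589588≈29.611956
n=6: y≈29.611956, sp=-1, e=sp−y≈-30.611956; I≈-21.886514, D=e−e_prev≈-46.440337; u=2·(-30.611956)+3/4·(-21.886514)+1·(-46.440337)≈-124.079134; next y=1/10·29.611956+1/2·(-124.079134)≈-59.078371
n=7: y≈-59.078371, sp=-1, e=sp−y≈58.078371; I≈36.191858, D=e−e_prev≈88.690327; u=2·58.078371+3/4·36.191858+1·88.690327≈231.990963; next y=1/10·(-59.078371)+1/2·231.990963≈110.087644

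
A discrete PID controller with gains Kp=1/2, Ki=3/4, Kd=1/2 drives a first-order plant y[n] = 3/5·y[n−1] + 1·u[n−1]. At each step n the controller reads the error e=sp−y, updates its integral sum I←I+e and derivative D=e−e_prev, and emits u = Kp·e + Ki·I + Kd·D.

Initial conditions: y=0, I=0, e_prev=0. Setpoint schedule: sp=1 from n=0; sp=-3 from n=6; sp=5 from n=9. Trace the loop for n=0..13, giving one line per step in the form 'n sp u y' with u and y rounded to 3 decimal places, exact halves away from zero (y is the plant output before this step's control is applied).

0 1 1.750 0.000
1 1 -1.063 1.750
2 1 2.334 -0.013
3 1 -1.881 2.327
4 1 3.214 -0.485
5 1 -3.043 2.923
6 -3 -2.410 -1.289
7 -3 -0.484 -3.183
8 -3 -2.675 -2.394
9 5 14.271 -4.111
10 5 -11.606 11.804
11 5 19.822 -4.524
12 5 -19.054 17.108
13 5 28.001 -8.789

(exact arithmetic carried between steps; '≈' marks a value shown rounded to 6 d.p. or computed from one; I and e_prev carry over from the previous line; the table rounds u and y to 3 d.p., halves away from zero)
n=0: y=0, sp=1, e=sp−y=1; I=1, D=e−e_prev=1; u=1/2·1+3/4·1+1/2·1=1.75; next y=3/5·0+1·1.75=1.75
n=1: y=1.75, sp=1, e=sp−y=-0.75; I=0.25, D=e−e_prev=-1.75; u=1/2·(-0.75)+3/4·0.25+1/2·(-1.75)=-1.0625; next y=3/5·1.75+1·(-1.0625)=-0.0125
n=2: y=-0.0125, sp=1, e=sp−y=1.0125; I=1.2625, D=e−e_prev=1.7625; u=1/2·1.0125+3/4·1.2625+1/2·1.7625=2.334375; next y=3/5·(-0.0125)+1·2.334375=2.326875
n=3: y=2.326875, sp=1, e=sp−y=-1.326875; I=-0.064375, D=e−e_prev=-2.339375; u=1/2·(-1.326875)+3/4·(-0.064375)+1/2·(-2.339375)≈-1.881406; next y=3/5·2.326875+1·(-1.881406)≈-0.485281
n=4: y≈-0.485281, sp=1, e=sp−y≈1.485281; I≈1.420906, D=e−e_prev≈2.812156; u=1/2·1.485281+3/4·1.420906+1/2·2.812156≈3.214398; next y=3/5·(-0.485281)+1·3.214398≈2.923230
n=5: y≈2.923230, sp=1, e=sp−y≈-1.923230; I≈-0.502323, D=e−e_prev≈-3.408511; u=1/2·(-1.923230)+3/4·(-0.502323)+1/2·(-3.408511)≈-3.042613; next y=3/5·2.923230+1·(-3.042613)≈-1.288675
n=6: y≈-1.288675, sp=-3, e=sp−y≈-1.711325; I≈-2.213648, D=e−e_prev≈0.211905; u=1/2·(-1.711325)+3/4·(-2.213648)+1/2·0.211905≈-2.409946; next y=3/5·(-1.288675)+1·(-2.409946)≈-3.183151
n=7: y≈-3.183151, sp=-3, e=sp−y≈0.183151; I≈-2.030497, D=e−e_prev≈1.894476; u=1/2·0.183151+3/4·(-2.030497)+1/2·1.894476≈-0.484059; next y=3/5·(-3.183151)+1·(-0.484059)≈-2.393950
n=8: y≈-2.393950, sp=-3, e=sp−y≈-0.606050; I≈-2.636547, D=e−e_prev≈-0.789202; u=1/2·(-0.606050)+3/4·(-2.636547)+1/2·(-0.789202)≈-2.675036; next y=3/5·(-2.393950)+1·(-2.675036)≈-4.111406
n=9: y≈-4.111406, sp=5, e=sp−y≈9.111406; I≈6.474859, D=e−e_prev≈9.717457; u=1/2·9.111406+3/4·6.474859+1/2·9.717457≈14.270576; next y=3/5·(-4.111406)+1·14.270576≈11.803732
n=10: y≈11.803732, sp=5, e=sp−y≈-6.803732; I≈-0.328873, D=e−e_prev≈-15.915138; u=1/2·(-6.803732)+3/4·(-0.328873)+1/2·(-15.915138)≈-11.606090; next y=3/5·11.803732+1·(-11.606090)≈-4.523851
n=11: y≈-4.523851, sp=5, e=sp−y≈9.523851; I≈9.194978, D=e−e_prev≈16.327582; u=1/2·9.523851+3/4·9.194978+1/2·16.327582≈19.821950; next y=3/5·(-4.523851)+1·19.821950≈17.107639
n=12: y≈17.107639, sp=5, e=sp−y≈-12.107639; I≈-2.912662, D=e−e_prev≈-21.631490; u=1/2·(-12.107639)+3/4·(-2.912662)+1/2·(-21.631490)≈-19.054061; next y=3/5·17.107639+1·(-19.054061)≈-8.789477
n=13: y≈-8.789477, sp=5, e=sp−y≈13.789477; I≈10.876816, D=e−e_prev≈25.897117; u=1/2·13.789477+3/4·10.876816+1/2·25.897117≈28.000909; next y=3/5·(-8.789477)+1·28.000909≈22.727222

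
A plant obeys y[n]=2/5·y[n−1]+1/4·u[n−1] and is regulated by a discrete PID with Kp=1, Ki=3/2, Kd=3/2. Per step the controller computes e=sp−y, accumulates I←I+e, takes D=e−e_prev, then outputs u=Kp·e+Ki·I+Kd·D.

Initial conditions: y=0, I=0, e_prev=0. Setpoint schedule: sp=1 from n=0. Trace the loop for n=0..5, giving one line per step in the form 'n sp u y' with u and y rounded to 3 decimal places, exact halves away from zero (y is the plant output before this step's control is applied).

0 1 4.000 0.000
1 1 0.000 1.000
2 1 3.900 0.400
3 1 0.960 1.135
4 1 3.624 0.694
5 1 1.463 1.184

(exact arithmetic carried between steps; '≈' marks a value shown rounded to 6 d.p. or computed from one; I and e_prev carry over from the previous line; the table rounds u and y to 3 d.p., halves away from zero)
n=0: y=0, sp=1, e=sp−y=1; I=1, D=e−e_prev=1; u=1·1+3/2·1+3/2·1=4; next y=2/5·0+1/4·4=1
n=1: y=1, sp=1, e=sp−y=0; I=1, D=e−e_prev=-1; u=1·0+3/2·1+3/2·(-1)=0; next y=2/5·1+1/4·0=0.4
n=2: y=0.4, sp=1, e=sp−y=0.6; I=1.6, D=e−e_prev=0.6; u=1·0.6+3/2·1.6+3/2·0.6=3.9; next y=2/5·0.4+1/4·3.9=1.135
n=3: y=1.135, sp=1, e=sp−y=-0.135; I=1.465, D=e−e_prev=-0.735; u=1·(-0.135)+3/2·1.465+3/2·(-0.735)=0.96; next y=2/5·1.135+1/4·0.96=0.694
n=4: y=0.694, sp=1, e=sp−y=0.306; I=1.771, D=e−e_prev=0.441; u=1·0.306+3/2·1.771+3/2·0.441=3.624; next y=2/5·0.694+1/4·3.624=1.1836
n=5: y=1.1836, sp=1, e=sp−y=-0.1836; I=1.5874, D=e−e_prev=-0.4896; u=1·(-0.1836)+3/2·1.5874+3/2·(-0.4896)=1.4631; next y=2/5·1.1836+1/4·1.4631=0.839215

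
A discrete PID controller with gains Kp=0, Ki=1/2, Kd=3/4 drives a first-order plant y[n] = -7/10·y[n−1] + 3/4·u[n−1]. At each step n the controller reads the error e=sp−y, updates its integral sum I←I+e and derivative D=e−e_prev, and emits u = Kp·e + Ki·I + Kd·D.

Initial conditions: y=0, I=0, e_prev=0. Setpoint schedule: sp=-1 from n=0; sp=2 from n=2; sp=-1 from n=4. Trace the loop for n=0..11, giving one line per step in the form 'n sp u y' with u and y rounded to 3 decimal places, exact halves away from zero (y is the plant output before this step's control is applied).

(exact arithmetic carried between steps; '≈' marks a value shown rounded to 6 d.p. or computed from one; I and e_prev carry over from the previous line; the table rounds u and y to 3 d.p., halves away from zero)
n=0: y=0, sp=-1, e=sp−y=-1; I=-1, D=e−e_prev=-1; u=0·(-1)+1/2·(-1)+3/4·(-1)=-1.25; next y=-7/10·0+3/4·(-1.25)=-0.9375
n=1: y=-0.9375, sp=-1, e=sp−y=-0.0625; I=-1.0625, D=e−e_prev=0.9375; u=0·(-0.0625)+1/2·(-1.0625)+3/4·0.9375=0.171875; next y=-7/10·(-0.9375)+3/4·0.171875≈0.785156
n=2: y≈0.785156, sp=2, e=sp−y≈1.214844; I≈0.152344, D=e−e_prev≈1.277344; u=0·1.214844+1/2·0.152344+3/4·1.277344≈1.034180; next y=-7/10·0.785156+3/4·1.034180≈0.226025
n=3: y≈0.226025, sp=2, e=sp−y≈1.773975; I≈1.926318, D=e−e_prev≈0.559131; u=0·1.773975+1/2·1.926318+3/4·0.559131≈1.382507; next y=-7/10·0.226025+3/4·1.382507≈0.878663
n=4: y≈0.878663, sp=-1, e=sp−y≈-1.878663; I≈0.047656, D=e−e_prev≈-3.652637; u=0·(-1.878663)+1/2·0.047656+3/4·(-3.652637)≈-2.715650; next y=-7/10·0.878663+3/4·(-2.715650)≈-2.651802
n=5: y≈-2.651802, sp=-1, e=sp−y≈1.651802; I≈1.699457, D=e−e_prev≈3.530464; u=0·1.651802+1/2·1.699457+3/4·3.530464≈3.497577; next y=-7/10·(-2.651802)+3/4·3.497577≈4.479444
n=6: y≈4.479444, sp=-1, e=sp−y≈-5.479444; I≈-3.779986, D=e−e_prev≈-7.131245; u=0·(-5.479444)+1/2·(-3.779986)+3/4·(-7.131245)≈-7.238427; next y=-7/10·4.479444+3/4·(-7.238427)≈-8.564431
n=7: y≈-8.564431, sp=-1, e=sp−y≈7.564431; I≈3.784444, D=e−e_prev≈13.043875; u=0·7.564431+1/2·3.784444+3/4·13.043875≈11.675128; next y=-7/10·(-8.564431)+3/4·11.675128≈14.751448
n=8: y≈14.751448, sp=-1, e=sp−y≈-15.751448; I≈-11.967003, D=e−e_prev≈-23.315879; u=0·(-15.751448)+1/2·(-11.967003)+3/4·(-23.315879)≈-23.470411; next y=-7/10·14.751448+3/4·(-23.470411)≈-27.928821
n=9: y≈-27.928821, sp=-1, e=sp−y≈26.928821; I≈14.961818, D=e−e_prev≈42.680269; u=0·26.928821+1/2·14.961818+3/4·42.680269≈39.491111; next y=-7/10·(-27.928821)+3/4·39.491111≈49.168508
n=10: y≈49.168508, sp=-1, e=sp−y≈-50.168508; I≈-35.206690, D=e−e_prev≈-77.097330; u=0·(-50.168508)+1/2·(-35.206690)+3/4·(-77.097330)≈-75.426342; next y=-7/10·49.168508+3/4·(-75.426342)≈-90.987712
n=11: y≈-90.987712, sp=-1, e=sp−y≈89.987712; I≈54.781022, D=e−e_prev≈140.156221; u=0·89.987712+1/2·54.781022+3/4·140.156221≈132.507677; next y=-7/10·(-90.987712)+3/4·132.507677≈163.072156

0 -1 -1.250 0.000
1 -1 0.172 -0.938
2 2 1.034 0.785
3 2 1.383 0.226
4 -1 -2.716 0.879
5 -1 3.498 -2.652
6 -1 -7.238 4.479
7 -1 11.675 -8.564
8 -1 -23.470 14.751
9 -1 39.491 -27.929
10 -1 -75.426 49.169
11 -1 132.508 -90.988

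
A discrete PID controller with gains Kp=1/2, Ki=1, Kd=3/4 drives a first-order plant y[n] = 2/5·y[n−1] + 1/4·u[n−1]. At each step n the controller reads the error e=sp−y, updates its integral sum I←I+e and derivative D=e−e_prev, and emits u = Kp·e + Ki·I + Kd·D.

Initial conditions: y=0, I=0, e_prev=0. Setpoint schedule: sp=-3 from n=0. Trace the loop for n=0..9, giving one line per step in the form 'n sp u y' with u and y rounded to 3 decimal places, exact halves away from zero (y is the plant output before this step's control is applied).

(exact arithmetic carried between steps; '≈' marks a value shown rounded to 6 d.p. or computed from one; I and e_prev carry over from the previous line; the table rounds u and y to 3 d.p., halves away from zero)
n=0: y=0, sp=-3, e=sp−y=-3; I=-3, D=e−e_prev=-3; u=1/2·(-3)+1·(-3)+3/4·(-3)=-6.75; next y=2/5·0+1/4·(-6.75)=-1.6875
n=1: y=-1.6875, sp=-3, e=sp−y=-1.3125; I=-4.3125, D=e−e_prev=1.6875; u=1/2·(-1.3125)+1·(-4.3125)+3/4·1.6875=-3.703125; next y=2/5·(-1.6875)+1/4·(-3.703125)≈-1.600781
n=2: y≈-1.600781, sp=-3, e=sp−y≈-1.399219; I≈-5.711719, D=e−e_prev≈-0.086719; u=1/2·(-1.399219)+1·(-5.711719)+3/4·(-0.086719)≈-6.476367; next y=2/5·(-1.600781)+1/4·(-6.476367)≈-2.259404
n=3: y≈-2.259404, sp=-3, e=sp−y≈-0.740596; I≈-6.452314, D=e−e_prev≈0.658623; u=1/2·(-0.740596)+1·(-6.452314)+3/4·0.658623≈-6.328645; next y=2/5·(-2.259404)+1/4·(-6.328645)≈-2.485923
n=4: y≈-2.485923, sp=-3, e=sp−y≈-0.514077; I≈-6.966391, D=e−e_prev≈0.226519; u=1/2·(-0.514077)+1·(-6.966391)+3/4·0.226519≈-7.053541; next y=2/5·(-2.485923)+1/4·(-7.053541)≈-2.757754
n=5: y≈-2.757754, sp=-3, e=sp−y≈-0.242246; I≈-7.208637, D=e−e_prev≈0.271831; u=1/2·(-0.242246)+1·(-7.208637)+3/4·0.271831≈-7.125886; next y=2/5·(-2.757754)+1/4·(-7.125886)≈-2.884573
n=6: y≈-2.884573, sp=-3, e=sp−y≈-0.115427; I≈-7.324064, D=e−e_prev≈0.126819; u=1/2·(-0.115427)+1·(-7.324064)+3/4·0.126819≈-7.286663; next y=2/5·(-2.884573)+1/4·(-7.286663)≈-2.975495
n=7: y≈-2.975495, sp=-3, e=sp−y≈-0.024505; I≈-7.348569, D=e−e_prev≈0.090922; u=1/2·(-0.024505)+1·(-7.348569)+3/4·0.090922≈-7.292630; next y=2/5·(-2.975495)+1/4·(-7.292630)≈-3.013355
n=8: y≈-3.013355, sp=-3, e=sp−y≈0.013355; I≈-7.335213, D=e−e_prev≈0.037860; u=1/2·0.013355+1·(-7.335213)+3/4·0.037860≈-7.300140; next y=2/5·(-3.013355)+1/4·(-7.300140)≈-3.030377
n=9: y≈-3.030377, sp=-3, e=sp−y≈0.030377; I≈-7.304836, D=e−e_prev≈0.017022; u=1/2·0.030377+1·(-7.304836)+3/4·0.017022≈-7.276881; next y=2/5·(-3.030377)+1/4·(-7.276881)≈-3.031371

0 -3 -6.750 0.000
1 -3 -3.703 -1.688
2 -3 -6.476 -1.601
3 -3 -6.329 -2.259
4 -3 -7.054 -2.486
5 -3 -7.126 -2.758
6 -3 -7.287 -2.885
7 -3 -7.293 -2.975
8 -3 -7.300 -3.013
9 -3 -7.277 -3.030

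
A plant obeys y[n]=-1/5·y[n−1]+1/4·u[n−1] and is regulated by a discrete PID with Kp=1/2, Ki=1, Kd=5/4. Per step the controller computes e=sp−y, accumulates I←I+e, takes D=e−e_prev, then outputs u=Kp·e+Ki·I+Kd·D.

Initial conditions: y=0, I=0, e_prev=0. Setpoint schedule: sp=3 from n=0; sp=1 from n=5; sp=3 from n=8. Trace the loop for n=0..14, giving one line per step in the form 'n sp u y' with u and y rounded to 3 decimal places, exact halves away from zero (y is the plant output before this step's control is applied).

0 3 8.250 0.000
1 3 1.828 2.063
2 3 10.893 0.045
3 3 3.984 2.714
4 3 13.825 0.453
5 1 0.036 3.366
6 1 14.893 -0.664
7 1 -0.911 3.856
8 3 20.735 -0.999
9 3 -1.387 5.383
10 3 22.927 -1.423
11 3 -1.618 6.016
12 3 25.632 -1.608
13 3 -2.218 6.729
14 3 28.206 -1.900

(exact arithmetic carried between steps; '≈' marks a value shown rounded to 6 d.p. or computed from one; I and e_prev carry over from the previous line; the table rounds u and y to 3 d.p., halves away from zero)
n=0: y=0, sp=3, e=sp−y=3; I=3, D=e−e_prev=3; u=1/2·3+1·3+5/4·3=8.25; next y=-1/5·0+1/4·8.25=2.0625
n=1: y=2.0625, sp=3, e=sp−y=0.9375; I=3.9375, D=e−e_prev=-2.0625; u=1/2·0.9375+1·3.9375+5/4·(-2.0625)=1.828125; next y=-1/5·2.0625+1/4·1.828125≈0.044531
n=2: y≈0.044531, sp=3, e=sp−y≈2.955469; I≈6.892969, D=e−e_prev≈2.017969; u=1/2·2.955469+1·6.892969+5/4·2.017969≈10.893164; next y=-1/5·0.044531+1/4·10.893164≈2.714385
n=3: y≈2.714385, sp=3, e=sp−y≈0.285615; I≈7.178584, D=e−e_prev≈-2.669854; u=1/2·0.285615+1·7.178584+5/4·(-2.669854)≈3.984075; next y=-1/5·2.714385+1/4·3.984075≈0.453142
n=4: y≈0.453142, sp=3, e=sp−y≈2.546858; I≈9.725442, D=e−e_prev≈2.261243; u=1/2·2.546858+1·9.725442+5/4·2.261243≈13.825425; next y=-1/5·0.453142+1/4·13.825425≈3.365728
n=5: y≈3.365728, sp=1, e=sp−y≈-2.365728; I≈7.359714, D=e−e_prev≈-4.912586; u=1/2·(-2.365728)+1·7.359714+5/4·(-4.912586)≈0.036118; next y=-1/5·3.365728+1/4·0.036118≈-0.664116
n=6: y≈-0.664116, sp=1, e=sp−y≈1.664116; I≈9.023831, D=e−e_prev≈4.029844; u=1/2·1.664116+1·9.023831+5/4·4.029844≈14.893194; next y=-1/5·(-0.664116)+1/4·14.893194≈3.856122
n=7: y≈3.856122, sp=1, e=sp−y≈-2.856122; I≈6.167709, D=e−e_prev≈-4.520238; u=1/2·(-2.856122)+1·6.167709+5/4·(-4.520238)≈-0.910649; next y=-1/5·3.856122+1/4·(-0.910649)≈-0.998887
n=8: y≈-0.998887, sp=3, e=sp−y≈3.998887; I≈10.166596, D=e−e_prev≈6.855008; u=1/2·3.998887+1·10.166596+5/4·6.855008≈20.734799; next y=-1/5·(-0.998887)+1/4·20.734799≈5.383477
n=9: y≈5.383477, sp=3, e=sp−y≈-2.383477; I≈7.783118, D=e−e_prev≈-6.382364; u=1/2·(-2.383477)+1·7.783118+5/4·(-6.382364)≈-1.386575; next y=-1/5·5.383477+1/4·(-1.386575)≈-1.423339
n=10: y≈-1.423339, sp=3, e=sp−y≈4.423339; I≈12.206458, D=e−e_prev≈6.806816; u=1/2·4.423339+1·12.206458+5/4·6.806816≈22.926648; next y=-1/5·(-1.423339)+1/4·22.926648≈6.016330
n=11: y≈6.016330, sp=3, e=sp−y≈-3.016330; I≈9.190128, D=e−e_prev≈-7.439669; u=1/2·(-3.016330)+1·9.190128+5/4·(-7.439669)≈-1.617623; next y=-1/5·6.016330+1/4·(-1.617623)≈-1.607672
n=12: y≈-1.607672, sp=3, e=sp−y≈4.607672; I≈13.797800, D=e−e_prev≈7.624002; u=1/2·4.607672+1·13.797800+5/4·7.624002≈25.631637; next y=-1/5·(-1.607672)+1/4·25.631637≈6.729444
n=13: y≈6.729444, sp=3, e=sp−y≈-3.729444; I≈10.068356, D=e−e_prev≈-8.337115; u=1/2·(-3.729444)+1·10.068356+5/4·(-8.337115)≈-2.217760; next y=-1/5·6.729444+1/4·(-2.217760)≈-1.900329
n=14: y≈-1.900329, sp=3, e=sp−y≈4.900329; I≈14.968685, D=e−e_prev≈8.629772; u=1/2·4.900329+1·14.968685+5/4·8.629772≈28.206065; next y=-1/5·(-1.900329)+1/4·28.206065≈7.431582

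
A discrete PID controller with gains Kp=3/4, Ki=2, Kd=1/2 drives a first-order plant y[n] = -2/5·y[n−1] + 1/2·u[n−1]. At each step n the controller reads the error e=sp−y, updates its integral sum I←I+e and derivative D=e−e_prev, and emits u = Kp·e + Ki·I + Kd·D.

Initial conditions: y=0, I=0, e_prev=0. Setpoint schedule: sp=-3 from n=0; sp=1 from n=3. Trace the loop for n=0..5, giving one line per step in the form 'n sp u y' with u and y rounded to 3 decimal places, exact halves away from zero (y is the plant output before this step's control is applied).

(exact arithmetic carried between steps; '≈' marks a value shown rounded to 6 d.p. or computed from one; I and e_prev carry over from the previous line; the table rounds u and y to 3 d.p., halves away from zero)
n=0: y=0, sp=-3, e=sp−y=-3; I=-3, D=e−e_prev=-3; u=3/4·(-3)+2·(-3)+1/2·(-3)=-9.75; next y=-2/5·0+1/2·(-9.75)=-4.875
n=1: y=-4.875, sp=-3, e=sp−y=1.875; I=-1.125, D=e−e_prev=4.875; u=3/4·1.875+2·(-1.125)+1/2·4.875=1.59375; next y=-2/5·(-4.875)+1/2·1.59375=2.746875
n=2: y=2.746875, sp=-3, e=sp−y=-5.746875; I=-6.871875, D=e−e_prev=-7.621875; u=3/4·(-5.746875)+2·(-6.871875)+1/2·(-7.621875)≈-21.864844; next y=-2/5·2.746875+1/2·(-21.864844)≈-12.031172
n=3: y≈-12.031172, sp=1, e=sp−y≈13.031172; I≈6.159297, D=e−e_prev≈18.778047; u=3/4·13.031172+2·6.159297+1/2·18.778047≈31.480996; next y=-2/5·(-12.031172)+1/2·31.480996≈20.552967
n=4: y≈20.552967, sp=1, e=sp−y≈-19.552967; I≈-13.393670, D=e−e_prev≈-32.584139; u=3/4·(-19.552967)+2·(-13.393670)+1/2·(-32.584139)≈-57.744134; next y=-2/5·20.552967+1/2·(-57.744134)≈-37.093254
n=5: y≈-37.093254, sp=1, e=sp−y≈38.093254; I≈24.699584, D=e−e_prev≈57.646221; u=3/4·38.093254+2·24.699584+1/2·57.646221≈106.792219; next y=-2/5·(-37.093254)+1/2·106.792219≈68.233411

0 -3 -9.750 0.000
1 -3 1.594 -4.875
2 -3 -21.865 2.747
3 1 31.481 -12.031
4 1 -57.744 20.553
5 1 106.792 -37.093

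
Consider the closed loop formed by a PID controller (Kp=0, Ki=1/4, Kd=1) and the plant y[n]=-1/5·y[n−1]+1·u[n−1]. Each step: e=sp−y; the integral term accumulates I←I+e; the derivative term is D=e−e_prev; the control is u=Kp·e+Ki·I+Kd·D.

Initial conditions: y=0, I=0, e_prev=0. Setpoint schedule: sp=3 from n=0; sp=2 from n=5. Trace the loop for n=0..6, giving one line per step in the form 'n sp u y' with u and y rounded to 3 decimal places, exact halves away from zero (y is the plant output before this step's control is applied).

(exact arithmetic carried between steps; '≈' marks a value shown rounded to 6 d.p. or computed from one; I and e_prev carry over from the previous line; the table rounds u and y to 3 d.p., halves away from zero)
n=0: y=0, sp=3, e=sp−y=3; I=3, D=e−e_prev=3; u=0·3+1/4·3+1·3=3.75; next y=-1/5·0+1·3.75=3.75
n=1: y=3.75, sp=3, e=sp−y=-0.75; I=2.25, D=e−e_prev=-3.75; u=0·(-0.75)+1/4·2.25+1·(-3.75)=-3.1875; next y=-1/5·3.75+1·(-3.1875)=-3.9375
n=2: y=-3.9375, sp=3, e=sp−y=6.9375; I=9.1875, D=e−e_prev=7.6875; u=0·6.9375+1/4·9.1875+1·7.6875=9.984375; next y=-1/5·(-3.9375)+1·9.984375=10.771875
n=3: y=10.771875, sp=3, e=sp−y=-7.771875; I=1.415625, D=e−e_prev=-14.709375; u=0·(-7.771875)+1/4·1.415625+1·(-14.709375)≈-14.355469; next y=-1/5·10.771875+1·(-14.355469)≈-16.509844
n=4: y≈-16.509844, sp=3, e=sp−y≈19.509844; I≈20.925469, D=e−e_prev≈27.281719; u=0·19.509844+1/4·20.925469+1·27.281719≈32.513086; next y=-1/5·(-16.509844)+1·32.513086≈35.815055
n=5: y≈35.815055, sp=2, e=sp−y≈-33.815055; I≈-12.889586, D=e−e_prev≈-53.324898; u=0·(-33.815055)+1/4·(-12.889586)+1·(-53.324898)≈-56.547295; next y=-1/5·35.815055+1·(-56.547295)≈-63.710306
n=6: y≈-63.710306, sp=2, e=sp−y≈65.710306; I≈52.820720, D=e−e_prev≈99.525361; u=0·65.710306+1/4·52.820720+1·99.525361≈112.730541; next y=-1/5·(-63.710306)+1·112.730541≈125.472602

0 3 3.750 0.000
1 3 -3.188 3.750
2 3 9.984 -3.938
3 3 -14.355 10.772
4 3 32.513 -16.510
5 2 -56.547 35.815
6 2 112.731 -63.710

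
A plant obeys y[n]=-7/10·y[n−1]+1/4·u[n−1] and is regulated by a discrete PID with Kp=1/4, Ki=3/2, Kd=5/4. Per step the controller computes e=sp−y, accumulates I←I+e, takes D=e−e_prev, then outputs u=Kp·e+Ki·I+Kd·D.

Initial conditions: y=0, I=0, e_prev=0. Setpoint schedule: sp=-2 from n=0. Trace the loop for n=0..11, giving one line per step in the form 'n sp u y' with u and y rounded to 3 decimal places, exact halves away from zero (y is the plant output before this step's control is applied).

(exact arithmetic carried between steps; '≈' marks a value shown rounded to 6 d.p. or computed from one; I and e_prev carry over from the previous line; the table rounds u and y to 3 d.p., halves away from zero)
n=0: y=0, sp=-2, e=sp−y=-2; I=-2, D=e−e_prev=-2; u=1/4·(-2)+3/2·(-2)+5/4·(-2)=-6; next y=-7/10·0+1/4·(-6)=-1.5
n=1: y=-1.5, sp=-2, e=sp−y=-0.5; I=-2.5, D=e−e_prev=1.5; u=1/4·(-0.5)+3/2·(-2.5)+5/4·1.5=-2; next y=-7/10·(-1.5)+1/4·(-2)=0.55
n=2: y=0.55, sp=-2, e=sp−y=-2.55; I=-5.05, D=e−e_prev=-2.05; u=1/4·(-2.55)+3/2·(-5.05)+5/4·(-2.05)=-10.775; next y=-7/10·0.55+1/4·(-10.775)=-3.07875
n=3: y=-3.07875, sp=-2, e=sp−y=1.07875; I=-3.97125, D=e−e_prev=3.62875; u=1/4·1.07875+3/2·(-3.97125)+5/4·3.62875=-1.15125; next y=-7/10·(-3.07875)+1/4·(-1.15125)≈1.867313
n=4: y≈1.867313, sp=-2, e=sp−y≈-3.867313; I≈-7.838563, D=e−e_prev≈-4.946063; u=1/4·(-3.867313)+3/2·(-7.838563)+5/4·(-4.946063)≈-18.90725; next y=-7/10·1.867313+1/4·(-18.90725)≈-6.033931
n=5: y≈-6.033931, sp=-2, e=sp−y≈4.033931; I≈-3.804631, D=e−e_prev≈7.901244; u=1/4·4.033931+3/2·(-3.804631)+5/4·7.901244≈5.178091; next y=-7/10·(-6.033931)+1/4·5.178091≈5.518275
n=6: y≈5.518275, sp=-2, e=sp−y≈-7.518275; I≈-11.322906, D=e−e_prev≈-11.552206; u=1/4·(-7.518275)+3/2·(-11.322906)+5/4·(-11.552206)≈-33.304185; next y=-7/10·5.518275+1/4·(-33.304185)≈-12.188838
n=7: y≈-12.188838, sp=-2, e=sp−y≈10.188838; I≈-1.134067, D=e−e_prev≈17.707113; u=1/4·10.188838+3/2·(-1.134067)+5/4·17.707113≈22.979999; next y=-7/10·(-12.188838)+1/4·22.979999≈14.277187
n=8: y≈14.277187, sp=-2, e=sp−y≈-16.277187; I≈-17.411254, D=e−e_prev≈-26.466025; u=1/4·(-16.277187)+3/2·(-17.411254)+5/4·(-26.466025)≈-63.268709; next y=-7/10·14.277187+1/4·(-63.268709)≈-25.811208
n=9: y≈-25.811208, sp=-2, e=sp−y≈23.811208; I≈6.399954, D=e−e_prev≈40.088395; u=1/4·23.811208+3/2·6.399954+5/4·40.088395≈65.663226; next y=-7/10·(-25.811208)+1/4·65.663226≈34.483652
n=10: y≈34.483652, sp=-2, e=sp−y≈-36.483652; I≈-30.083698, D=e−e_prev≈-60.294860; u=1/4·(-36.483652)+3/2·(-30.083698)+5/4·(-60.294860)≈-129.615035; next y=-7/10·34.483652+1/4·(-129.615035)≈-56.542315
n=11: y≈-56.542315, sp=-2, e=sp−y≈54.542315; I≈24.458617, D=e−e_prev≈91.025967; u=1/4·54.542315+3/2·24.458617+5/4·91.025967≈164.105963; next y=-7/10·(-56.542315)+1/4·164.105963≈80.606112

0 -2 -6.000 0.000
1 -2 -2.000 -1.500
2 -2 -10.775 0.550
3 -2 -1.151 -3.079
4 -2 -18.907 1.867
5 -2 5.178 -6.034
6 -2 -33.304 5.518
7 -2 22.980 -12.189
8 -2 -63.269 14.277
9 -2 65.663 -25.811
10 -2 -129.615 34.484
11 -2 164.106 -56.542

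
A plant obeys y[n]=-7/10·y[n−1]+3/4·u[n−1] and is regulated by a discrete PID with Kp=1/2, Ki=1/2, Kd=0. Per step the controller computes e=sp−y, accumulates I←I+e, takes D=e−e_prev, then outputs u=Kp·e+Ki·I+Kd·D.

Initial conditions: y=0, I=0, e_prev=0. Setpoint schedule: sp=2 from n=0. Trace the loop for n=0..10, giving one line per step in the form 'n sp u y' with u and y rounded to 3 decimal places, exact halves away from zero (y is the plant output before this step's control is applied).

0 2 2.000 0.000
1 2 1.500 1.500
2 2 3.175 0.075
3 2 1.884 2.329
4 2 4.265 -0.217
5 2 1.806 3.351
6 2 5.473 -0.992
7 2 1.178 4.799
8 2 7.053 -2.475
9 2 -0.207 7.023
10 2 9.375 -5.071

(exact arithmetic carried between steps; '≈' marks a value shown rounded to 6 d.p. or computed from one; I and e_prev carry over from the previous line; the table rounds u and y to 3 d.p., halves away from zero)
n=0: y=0, sp=2, e=sp−y=2; I=2, D=e−e_prev=2; u=1/2·2+1/2·2+0·2=2; next y=-7/10·0+3/4·2=1.5
n=1: y=1.5, sp=2, e=sp−y=0.5; I=2.5, D=e−e_prev=-1.5; u=1/2·0.5+1/2·2.5+0·(-1.5)=1.5; next y=-7/10·1.5+3/4·1.5=0.075
n=2: y=0.075, sp=2, e=sp−y=1.925; I=4.425, D=e−e_prev=1.425; u=1/2·1.925+1/2·4.425+0·1.425=3.175; next y=-7/10·0.075+3/4·3.175=2.32875
n=3: y=2.32875, sp=2, e=sp−y=-0.32875; I=4.09625, D=e−e_prev=-2.25375; u=1/2·(-0.32875)+1/2·4.09625+0·(-2.25375)=1.88375; next y=-7/10·2.32875+3/4·1.88375≈-0.217313
n=4: y≈-0.217313, sp=2, e=sp−y≈2.217313; I≈6.313563, D=e−e_prev≈2.546063; u=1/2·2.217313+1/2·6.313563+0·2.546063≈4.265438; next y=-7/10·(-0.217313)+3/4·4.265438≈3.351197
n=5: y≈3.351197, sp=2, e=sp−y≈-1.351197; I≈4.962366, D=e−e_prev≈-3.568509; u=1/2·(-1.351197)+1/2·4.962366+0·(-3.568509)≈1.805584; next y=-7/10·3.351197+3/4·1.805584≈-0.991650
n=6: y≈-0.991650, sp=2, e=sp−y≈2.991650; I≈7.954015, D=e−e_prev≈4.342846; u=1/2·2.991650+1/2·7.954015+0·4.342846≈5.472832; next y=-7/10·(-0.991650)+3/4·5.472832≈4.798779
n=7: y≈4.798779, sp=2, e=sp−y≈-2.798779; I≈5.155236, D=e−e_prev≈-5.790428; u=1/2·(-2.798779)+1/2·5.155236+0·(-5.790428)≈1.178229; next y=-7/10·4.798779+3/4·1.178229≈-2.475474
n=8: y≈-2.475474, sp=2, e=sp−y≈4.475474; I≈9.630710, D=e−e_prev≈7.274253; u=1/2·4.475474+1/2·9.630710+0·7.274253≈7.053092; next y=-7/10·(-2.475474)+3/4·7.053092≈7.022651
n=9: y≈7.022651, sp=2, e=sp−y≈-5.022651; I≈4.608059, D=e−e_prev≈-9.498124; u=1/2·(-5.022651)+1/2·4.608059+0·(-9.498124)≈-0.207296; next y=-7/10·7.022651+3/4·(-0.207296)≈-5.071327
n=10: y≈-5.071327, sp=2, e=sp−y≈7.071327; I≈11.679386, D=e−e_prev≈12.093978; u=1/2·7.071327+1/2·11.679386+0·12.093978≈9.375357; next y=-7/10·(-5.071327)+3/4·9.375357≈10.581447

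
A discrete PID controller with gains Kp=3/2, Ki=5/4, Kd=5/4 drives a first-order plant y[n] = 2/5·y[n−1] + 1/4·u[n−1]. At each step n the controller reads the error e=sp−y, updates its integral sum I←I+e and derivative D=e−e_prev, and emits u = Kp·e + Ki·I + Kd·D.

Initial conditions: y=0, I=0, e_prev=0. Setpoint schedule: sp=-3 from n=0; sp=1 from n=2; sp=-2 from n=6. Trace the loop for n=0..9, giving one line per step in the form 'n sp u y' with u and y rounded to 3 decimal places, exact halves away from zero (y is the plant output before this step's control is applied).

0 -3 -12.000 0.000
1 -3 0.000 -3.000
2 1 5.050 -1.200
3 1 -2.880 0.783
4 1 4.628 -0.407
5 1 -0.705 0.994
6 -2 -7.855 0.221
7 -2 0.539 -1.875
8 -2 -7.277 -0.615
9 -2 -1.633 -2.065

(exact arithmetic carried between steps; '≈' marks a value shown rounded to 6 d.p. or computed from one; I and e_prev carry over from the previous line; the table rounds u and y to 3 d.p., halves away from zero)
n=0: y=0, sp=-3, e=sp−y=-3; I=-3, D=e−e_prev=-3; u=3/2·(-3)+5/4·(-3)+5/4·(-3)=-12; next y=2/5·0+1/4·(-12)=-3
n=1: y=-3, sp=-3, e=sp−y=0; I=-3, D=e−e_prev=3; u=3/2·0+5/4·(-3)+5/4·3=0; next y=2/5·(-3)+1/4·0=-1.2
n=2: y=-1.2, sp=1, e=sp−y=2.2; I=-0.8, D=e−e_prev=2.2; u=3/2·2.2+5/4·(-0.8)+5/4·2.2=5.05; next y=2/5·(-1.2)+1/4·5.05=0.7825
n=3: y=0.7825, sp=1, e=sp−y=0.2175; I=-0.5825, D=e−e_prev=-1.9825; u=3/2·0.2175+5/4·(-0.5825)+5/4·(-1.9825)=-2.88; next y=2/5·0.7825+1/4·(-2.88)=-0.407
n=4: y=-0.407, sp=1, e=sp−y=1.407; I=0.8245, D=e−e_prev=1.1895; u=3/2·1.407+5/4·0.8245+5/4·1.1895=4.628; next y=2/5·(-0.407)+1/4·4.628=0.9942
n=5: y=0.9942, sp=1, e=sp−y=0.0058; I=0.8303, D=e−e_prev=-1.4012; u=3/2·0.0058+5/4·0.8303+5/4·(-1.4012)=-0.704925; next y=2/5·0.9942+1/4·(-0.704925)≈0.221449
n=6: y≈0.221449, sp=-2, e=sp−y≈-2.221449; I≈-1.391149, D=e−e_prev≈-2.227249; u=3/2·(-2.221449)+5/4·(-1.391149)+5/4·(-2.227249)≈-7.85517; next y=2/5·0.221449+1/4·(-7.85517)≈-1.875213
n=7: y=-1.875213, sp=-2, e=sp−y=-0.124787; I≈-1.515936, D=e−e_prev≈2.096662; u=3/2·(-0.124787)+5/4·(-1.515936)+5/4·2.096662≈0.538727; next y=2/5·(-1.875213)+1/4·0.538727≈-0.615403
n=8: y≈-0.615403, sp=-2, e=sp−y≈-1.384597; I≈-2.900532, D=e−e_prev≈-1.259810; u=3/2·(-1.384597)+5/4·(-2.900532)+5/4·(-1.259810)≈-7.277322; next y=2/5·(-0.615403)+1/4·(-7.277322)≈-2.065492
n=9: y≈-2.065492, sp=-2, e=sp−y≈0.065492; I≈-2.835040, D=e−e_prev≈1.450088; u=3/2·0.065492+5/4·(-2.835040)+5/4·1.450088≈-1.632952; next y=2/5·(-2.065492)+1/4·(-1.632952)≈-1.234435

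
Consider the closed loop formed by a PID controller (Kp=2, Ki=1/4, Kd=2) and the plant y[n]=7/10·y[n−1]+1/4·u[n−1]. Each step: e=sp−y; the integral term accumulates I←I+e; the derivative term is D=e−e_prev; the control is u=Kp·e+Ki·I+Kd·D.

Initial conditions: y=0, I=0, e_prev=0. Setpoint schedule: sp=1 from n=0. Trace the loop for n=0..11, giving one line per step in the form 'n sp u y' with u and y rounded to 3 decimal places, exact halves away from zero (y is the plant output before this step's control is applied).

(exact arithmetic carried between steps; '≈' marks a value shown rounded to 6 d.p. or computed from one; I and e_prev carry over from the previous line; the table rounds u and y to 3 d.p., halves away from zero)
n=0: y=0, sp=1, e=sp−y=1; I=1, D=e−e_prev=1; u=2·1+1/4·1+2·1=4.25; next y=7/10·0+1/4·4.25=1.0625
n=1: y=1.0625, sp=1, e=sp−y=-0.0625; I=0.9375, D=e−e_prev=-1.0625; u=2·(-0.0625)+1/4·0.9375+2·(-1.0625)=-2.015625; next y=7/10·1.0625+1/4·(-2.015625)≈0.239844
n=2: y≈0.239844, sp=1, e=sp−y≈0.760156; I≈1.697656, D=e−e_prev≈0.822656; u=2·0.760156+1/4·1.697656+2·0.822656≈3.590039; next y=7/10·0.239844+1/4·3.590039≈1.065400
n=3: y≈1.065400, sp=1, e=sp−y≈-0.065400; I≈1.632256, D=e−e_prev≈-0.825557; u=2·(-0.065400)+1/4·1.632256+2·(-0.825557)≈-1.373850; next y=7/10·1.065400+1/4·(-1.373850)≈0.402318
n=4: y≈0.402318, sp=1, e=sp−y≈0.597682; I≈2.229938, D=e−e_prev≈0.663083; u=2·0.597682+1/4·2.229938+2·0.663083≈3.079014; next y=7/10·0.402318+1/4·3.079014≈1.051376
n=5: y≈1.051376, sp=1, e=sp−y≈-0.051376; I≈2.178562, D=e−e_prev≈-0.649058; u=2·(-0.051376)+1/4·2.178562+2·(-0.649058)≈-0.856228; next y=7/10·1.051376+1/4·(-0.856228)≈0.521906
n=6: y≈0.521906, sp=1, e=sp−y≈0.478094; I≈2.656656, D=e−e_prev≈0.529470; u=2·0.478094+1/4·2.656656+2·0.529470≈2.679291; next y=7/10·0.521906+1/4·2.679291≈1.035157
n=7: y≈1.035157, sp=1, e=sp−y≈-0.035157; I≈2.621499, D=e−e_prev≈-0.513251; u=2·(-0.035157)+1/4·2.621499+2·(-0.513251)≈-0.441441; next y=7/10·1.035157+1/4·(-0.441441)≈0.614250
n=8: y≈0.614250, sp=1, e=sp−y≈0.385750; I≈3.007249, D=e−e_prev≈0.420907; u=2·0.385750+1/4·3.007249+2·0.420907≈2.365128; next y=7/10·0.614250+1/4·2.365128≈1.021257
n=9: y≈1.021257, sp=1, e=sp−y≈-0.021257; I≈2.985992, D=e−e_prev≈-0.407007; u=2·(-0.021257)+1/4·2.985992+2·(-0.407007)≈-0.110030; next y=7/10·1.021257+1/4·(-0.110030)≈0.687372
n=10: y≈0.687372, sp=1, e=sp−y≈0.312628; I≈3.298620, D=e−e_prev≈0.333884; u=2·0.312628+1/4·3.298620+2·0.333884≈2.117679; next y=7/10·0.687372+1/4·2.117679≈1.010580
n=11: y≈1.010580, sp=1, e=sp−y≈-0.010580; I≈3.288040, D=e−e_prev≈-0.323208; u=2·(-0.010580)+1/4·3.288040+2·(-0.323208)≈0.154433; next y=7/10·1.010580+1/4·0.154433≈0.746015

0 1 4.250 0.000
1 1 -2.016 1.063
2 1 3.590 0.240
3 1 -1.374 1.065
4 1 3.079 0.402
5 1 -0.856 1.051
6 1 2.679 0.522
7 1 -0.441 1.035
8 1 2.365 0.614
9 1 -0.110 1.021
10 1 2.118 0.687
11 1 0.154 1.011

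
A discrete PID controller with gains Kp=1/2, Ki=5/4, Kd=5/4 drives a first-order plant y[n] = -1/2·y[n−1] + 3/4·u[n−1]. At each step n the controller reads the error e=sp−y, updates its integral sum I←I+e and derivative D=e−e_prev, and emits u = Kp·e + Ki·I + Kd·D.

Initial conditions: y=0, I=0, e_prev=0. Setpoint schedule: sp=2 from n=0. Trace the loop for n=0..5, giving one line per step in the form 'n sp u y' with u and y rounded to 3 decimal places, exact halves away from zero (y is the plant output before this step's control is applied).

0 2 6.000 0.000
1 2 -7.500 4.500
2 2 32.125 -7.875
3 2 -78.719 28.031
4 2 236.883 -73.055
5 2 -657.389 214.189

(exact arithmetic carried between steps; '≈' marks a value shown rounded to 6 d.p. or computed from one; I and e_prev carry over from the previous line; the table rounds u and y to 3 d.p., halves away from zero)
n=0: y=0, sp=2, e=sp−y=2; I=2, D=e−e_prev=2; u=1/2·2+5/4·2+5/4·2=6; next y=-1/2·0+3/4·6=4.5
n=1: y=4.5, sp=2, e=sp−y=-2.5; I=-0.5, D=e−e_prev=-4.5; u=1/2·(-2.5)+5/4·(-0.5)+5/4·(-4.5)=-7.5; next y=-1/2·4.5+3/4·(-7.5)=-7.875
n=2: y=-7.875, sp=2, e=sp−y=9.875; I=9.375, D=e−e_prev=12.375; u=1/2·9.875+5/4·9.375+5/4·12.375=32.125; next y=-1/2·(-7.875)+3/4·32.125=28.03125
n=3: y=28.03125, sp=2, e=sp−y=-26.03125; I=-16.65625, D=e−e_prev=-35.90625; u=1/2·(-26.03125)+5/4·(-16.65625)+5/4·(-35.90625)=-78.71875; next y=-1/2·28.03125+3/4·(-78.71875)≈-73.054688
n=4: y≈-73.054688, sp=2, e=sp−y≈75.054688; I≈58.398438, D=e−e_prev≈101.085938; u=1/2·75.054688+5/4·58.398438+5/4·101.085938≈236.882813; next y=-1/2·(-73.054688)+3/4·236.882813≈214.189453
n=5: y≈214.189453, sp=2, e=sp−y≈-212.189453; I≈-153.791016, D=e−e_prev≈-287.244141; u=1/2·(-212.189453)+5/4·(-153.791016)+5/4·(-287.244141)≈-657.388672; next y=-1/2·214.189453+3/4·(-657.388672)≈-600.136230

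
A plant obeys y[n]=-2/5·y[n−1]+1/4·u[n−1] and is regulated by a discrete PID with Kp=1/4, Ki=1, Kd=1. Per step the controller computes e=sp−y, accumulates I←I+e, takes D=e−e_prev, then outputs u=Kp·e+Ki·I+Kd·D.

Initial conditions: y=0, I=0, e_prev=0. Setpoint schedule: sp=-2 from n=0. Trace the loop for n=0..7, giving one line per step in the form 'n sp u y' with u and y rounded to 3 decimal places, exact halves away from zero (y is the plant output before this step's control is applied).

0 -2 -4.500 0.000
1 -2 -1.969 -1.125
2 -2 -6.405 -0.042
3 -2 -3.810 -1.584
4 -2 -8.616 -0.319
5 -2 -5.189 -2.026
6 -2 -10.335 -0.487
7 -2 -6.028 -2.389

(exact arithmetic carried between steps; '≈' marks a value shown rounded to 6 d.p. or computed from one; I and e_prev carry over from the previous line; the table rounds u and y to 3 d.p., halves away from zero)
n=0: y=0, sp=-2, e=sp−y=-2; I=-2, D=e−e_prev=-2; u=1/4·(-2)+1·(-2)+1·(-2)=-4.5; next y=-2/5·0+1/4·(-4.5)=-1.125
n=1: y=-1.125, sp=-2, e=sp−y=-0.875; I=-2.875, D=e−e_prev=1.125; u=1/4·(-0.875)+1·(-2.875)+1·1.125=-1.96875; next y=-2/5·(-1.125)+1/4·(-1.96875)≈-0.042188
n=2: y≈-0.042188, sp=-2, e=sp−y≈-1.957813; I≈-4.832813, D=e−e_prev≈-1.082813; u=1/4·(-1.957813)+1·(-4.832813)+1·(-1.082813)≈-6.405078; next y=-2/5·(-0.042188)+1/4·(-6.405078)≈-1.584395
n=3: y≈-1.584395, sp=-2, e=sp−y≈-0.415605; I≈-5.248418, D=e−e_prev≈1.542207; u=1/4·(-0.415605)+1·(-5.248418)+1·1.542207≈-3.810112; next y=-2/5·(-1.584395)+1/4·(-3.810112)≈-0.318770
n=4: y≈-0.318770, sp=-2, e=sp−y≈-1.681230; I≈-6.929648, D=e−e_prev≈-1.265624; u=1/4·(-1.681230)+1·(-6.929648)+1·(-1.265624)≈-8.615579; next y=-2/5·(-0.318770)+1/4·(-8.615579)≈-2.026387
n=5: y≈-2.026387, sp=-2, e=sp−y≈0.026387; I≈-6.903261, D=e−e_prev≈1.707616; u=1/4·0.026387+1·(-6.903261)+1·1.707616≈-5.189048; next y=-2/5·(-2.026387)+1/4·(-5.189048)≈-0.486707
n=6: y≈-0.486707, sp=-2, e=sp−y≈-1.513293; I≈-8.416554, D=e−e_prev≈-1.539679; u=1/4·(-1.513293)+1·(-8.416554)+1·(-1.539679)≈-10.334556; next y=-2/5·(-0.486707)+1/4·(-10.334556)≈-2.388956
n=7: y≈-2.388956, sp=-2, e=sp−y≈0.388956; I≈-8.027598, D=e−e_prev≈1.902249; u=1/4·0.388956+1·(-8.027598)+1·1.902249≈-6.028110; next y=-2/5·(-2.388956)+1/4·(-6.028110)≈-0.551445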